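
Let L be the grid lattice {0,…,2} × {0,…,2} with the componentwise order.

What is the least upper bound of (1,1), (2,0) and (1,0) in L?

In a product of chains, the join is componentwise max, giving (2,1).

(2,1)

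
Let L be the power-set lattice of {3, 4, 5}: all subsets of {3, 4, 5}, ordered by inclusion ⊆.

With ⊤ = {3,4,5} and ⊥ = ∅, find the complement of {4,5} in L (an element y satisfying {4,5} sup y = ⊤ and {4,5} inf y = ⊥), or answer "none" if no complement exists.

Need y with {4,5} ∨ y = {3,4,5} and {4,5} ∧ y = ∅.
Checking each element gives: {3}.

{3}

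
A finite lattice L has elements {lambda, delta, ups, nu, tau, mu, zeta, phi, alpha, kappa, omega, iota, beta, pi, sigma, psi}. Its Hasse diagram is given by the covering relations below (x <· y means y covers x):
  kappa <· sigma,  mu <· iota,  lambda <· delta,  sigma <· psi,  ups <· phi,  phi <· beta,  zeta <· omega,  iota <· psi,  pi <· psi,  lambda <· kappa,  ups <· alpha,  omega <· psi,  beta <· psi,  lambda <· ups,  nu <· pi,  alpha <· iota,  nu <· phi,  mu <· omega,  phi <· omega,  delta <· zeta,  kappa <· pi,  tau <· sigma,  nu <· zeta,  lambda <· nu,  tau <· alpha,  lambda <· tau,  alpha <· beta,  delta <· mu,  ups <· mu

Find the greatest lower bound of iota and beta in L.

alpha

Common lower bounds of {iota, beta}: alpha, lambda, tau, ups.
The greatest among these is alpha.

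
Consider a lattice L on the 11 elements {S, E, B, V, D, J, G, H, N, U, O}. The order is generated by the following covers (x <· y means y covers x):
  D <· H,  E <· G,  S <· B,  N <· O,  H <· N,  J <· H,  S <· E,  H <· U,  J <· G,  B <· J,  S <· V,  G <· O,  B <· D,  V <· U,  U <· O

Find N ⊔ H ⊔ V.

Common upper bounds of {N, H, V}: O.
The least among these is O.

O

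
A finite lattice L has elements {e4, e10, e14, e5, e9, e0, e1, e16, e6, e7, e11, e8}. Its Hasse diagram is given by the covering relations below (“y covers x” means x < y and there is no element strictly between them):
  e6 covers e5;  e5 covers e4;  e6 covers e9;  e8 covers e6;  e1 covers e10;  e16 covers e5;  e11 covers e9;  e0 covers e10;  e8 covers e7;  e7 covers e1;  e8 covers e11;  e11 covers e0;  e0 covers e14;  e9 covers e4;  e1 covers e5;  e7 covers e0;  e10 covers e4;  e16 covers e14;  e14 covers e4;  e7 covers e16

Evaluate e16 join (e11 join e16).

e8

e11 ∨ e16 = e8
e16 ∨ e8 = e8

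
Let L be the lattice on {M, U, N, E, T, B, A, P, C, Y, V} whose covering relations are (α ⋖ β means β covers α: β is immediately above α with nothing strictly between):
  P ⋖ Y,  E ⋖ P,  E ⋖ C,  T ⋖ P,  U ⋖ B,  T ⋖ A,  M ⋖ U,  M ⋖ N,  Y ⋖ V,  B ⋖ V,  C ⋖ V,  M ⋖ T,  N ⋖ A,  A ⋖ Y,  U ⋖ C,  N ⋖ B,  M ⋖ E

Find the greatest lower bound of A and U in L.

Common lower bounds of {A, U}: M.
The greatest among these is M.

M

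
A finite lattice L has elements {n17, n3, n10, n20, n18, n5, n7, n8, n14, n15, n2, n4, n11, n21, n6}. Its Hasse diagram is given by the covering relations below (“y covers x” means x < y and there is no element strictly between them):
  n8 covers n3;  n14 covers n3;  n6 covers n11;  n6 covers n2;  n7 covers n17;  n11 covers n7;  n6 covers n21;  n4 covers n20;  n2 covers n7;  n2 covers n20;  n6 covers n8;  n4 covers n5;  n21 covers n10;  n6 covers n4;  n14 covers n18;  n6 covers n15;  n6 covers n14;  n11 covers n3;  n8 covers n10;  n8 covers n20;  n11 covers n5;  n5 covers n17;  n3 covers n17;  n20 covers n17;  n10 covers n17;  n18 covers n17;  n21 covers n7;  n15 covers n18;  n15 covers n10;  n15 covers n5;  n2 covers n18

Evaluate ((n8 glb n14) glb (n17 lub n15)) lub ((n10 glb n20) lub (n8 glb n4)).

n20

n8 ∧ n14 = n3
n17 ∨ n15 = n15
n3 ∧ n15 = n17
n10 ∧ n20 = n17
n8 ∧ n4 = n20
n17 ∨ n20 = n20
n17 ∨ n20 = n20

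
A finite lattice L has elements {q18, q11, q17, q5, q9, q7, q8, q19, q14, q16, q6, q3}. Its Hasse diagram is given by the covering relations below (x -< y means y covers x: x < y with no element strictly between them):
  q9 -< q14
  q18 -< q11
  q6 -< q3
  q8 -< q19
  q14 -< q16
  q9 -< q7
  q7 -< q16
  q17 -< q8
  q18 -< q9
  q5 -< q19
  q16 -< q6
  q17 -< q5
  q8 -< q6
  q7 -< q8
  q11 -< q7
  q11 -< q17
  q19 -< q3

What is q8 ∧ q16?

Common lower bounds of {q8, q16}: q11, q18, q7, q9.
The greatest among these is q7.

q7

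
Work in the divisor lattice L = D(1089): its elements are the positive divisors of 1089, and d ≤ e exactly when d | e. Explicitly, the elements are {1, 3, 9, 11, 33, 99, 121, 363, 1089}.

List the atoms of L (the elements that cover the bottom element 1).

11, 3

The atoms are exactly the elements that cover 1: 11, 3.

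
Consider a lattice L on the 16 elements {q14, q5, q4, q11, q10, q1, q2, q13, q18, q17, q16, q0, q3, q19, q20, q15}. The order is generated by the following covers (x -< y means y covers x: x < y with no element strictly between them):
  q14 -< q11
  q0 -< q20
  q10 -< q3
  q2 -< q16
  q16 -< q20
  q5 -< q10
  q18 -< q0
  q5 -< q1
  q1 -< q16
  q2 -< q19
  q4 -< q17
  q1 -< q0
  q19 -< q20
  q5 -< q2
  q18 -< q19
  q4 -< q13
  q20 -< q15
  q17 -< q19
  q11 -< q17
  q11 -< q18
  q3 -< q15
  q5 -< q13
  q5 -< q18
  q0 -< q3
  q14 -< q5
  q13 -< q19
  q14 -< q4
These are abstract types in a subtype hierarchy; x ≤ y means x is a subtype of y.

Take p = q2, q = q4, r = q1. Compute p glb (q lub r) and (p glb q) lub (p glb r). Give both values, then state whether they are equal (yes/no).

q lub r = q20, so p glb (q lub r) = q2 glb q20 = q2.
p glb q = q14 and p glb r = q5, so (p glb q) lub (p glb r) = q14 lub q5 = q5.
Equal: no.

q2; q5; no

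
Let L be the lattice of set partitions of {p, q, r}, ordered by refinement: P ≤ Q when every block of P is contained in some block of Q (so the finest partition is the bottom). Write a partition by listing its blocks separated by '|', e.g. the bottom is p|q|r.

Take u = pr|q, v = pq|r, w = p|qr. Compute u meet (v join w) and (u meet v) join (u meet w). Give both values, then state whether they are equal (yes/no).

v join w = pqr, so u meet (v join w) = pr|q meet pqr = pr|q.
u meet v = p|q|r and u meet w = p|q|r, so (u meet v) join (u meet w) = p|q|r join p|q|r = p|q|r.
Equal: no.

pr|q; p|q|r; no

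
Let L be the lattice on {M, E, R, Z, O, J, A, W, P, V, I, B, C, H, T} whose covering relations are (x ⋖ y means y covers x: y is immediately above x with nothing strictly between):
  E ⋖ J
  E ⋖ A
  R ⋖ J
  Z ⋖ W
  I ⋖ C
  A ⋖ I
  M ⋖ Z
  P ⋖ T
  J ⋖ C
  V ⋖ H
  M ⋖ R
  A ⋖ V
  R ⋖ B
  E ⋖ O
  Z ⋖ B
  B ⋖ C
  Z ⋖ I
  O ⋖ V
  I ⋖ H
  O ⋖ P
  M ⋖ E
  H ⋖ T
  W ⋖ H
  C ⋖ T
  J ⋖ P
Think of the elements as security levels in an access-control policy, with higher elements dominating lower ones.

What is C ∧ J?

J

Common lower bounds of {C, J}: E, J, M, R.
The greatest among these is J.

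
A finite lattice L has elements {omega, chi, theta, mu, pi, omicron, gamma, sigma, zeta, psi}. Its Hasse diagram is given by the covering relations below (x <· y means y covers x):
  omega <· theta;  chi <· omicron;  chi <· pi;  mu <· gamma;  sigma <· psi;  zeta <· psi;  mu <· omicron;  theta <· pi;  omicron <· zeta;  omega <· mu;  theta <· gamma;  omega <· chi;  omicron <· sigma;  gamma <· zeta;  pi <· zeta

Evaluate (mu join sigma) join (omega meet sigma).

sigma

mu ∨ sigma = sigma
omega ∧ sigma = omega
sigma ∨ omega = sigma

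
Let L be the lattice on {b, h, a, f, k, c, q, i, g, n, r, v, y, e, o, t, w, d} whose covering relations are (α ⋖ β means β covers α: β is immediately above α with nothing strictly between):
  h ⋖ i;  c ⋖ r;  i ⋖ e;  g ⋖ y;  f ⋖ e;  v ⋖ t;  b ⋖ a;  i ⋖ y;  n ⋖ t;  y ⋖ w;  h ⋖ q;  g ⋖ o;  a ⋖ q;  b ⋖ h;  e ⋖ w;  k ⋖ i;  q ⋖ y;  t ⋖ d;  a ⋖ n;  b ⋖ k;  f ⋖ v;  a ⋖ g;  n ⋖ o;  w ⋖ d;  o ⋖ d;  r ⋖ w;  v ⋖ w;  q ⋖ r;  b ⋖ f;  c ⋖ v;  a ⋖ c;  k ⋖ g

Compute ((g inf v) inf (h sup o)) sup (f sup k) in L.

g ∧ v = a
h ∨ o = d
a ∧ d = a
f ∨ k = e
a ∨ e = w

w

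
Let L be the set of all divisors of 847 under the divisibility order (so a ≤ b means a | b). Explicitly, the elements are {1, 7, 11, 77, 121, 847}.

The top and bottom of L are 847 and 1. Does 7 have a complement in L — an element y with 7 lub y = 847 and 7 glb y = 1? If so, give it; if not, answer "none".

Need y with 7 ∨ y = 847 and 7 ∧ y = 1.
Checking each element gives: 121.

121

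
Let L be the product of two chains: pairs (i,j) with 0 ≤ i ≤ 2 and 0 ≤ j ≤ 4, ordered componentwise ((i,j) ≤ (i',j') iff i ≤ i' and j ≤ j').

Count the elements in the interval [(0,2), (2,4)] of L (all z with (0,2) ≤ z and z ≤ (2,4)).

9

The interval [(0,2), (2,4)] = {(0,2), (0,3), (0,4), (1,2), (1,3), (1,4), (2,2), (2,3), (2,4)}, which has 9 elements.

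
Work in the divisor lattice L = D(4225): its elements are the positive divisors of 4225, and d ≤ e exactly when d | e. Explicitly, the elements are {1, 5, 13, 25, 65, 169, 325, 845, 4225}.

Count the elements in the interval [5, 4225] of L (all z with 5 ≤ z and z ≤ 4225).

The interval [5, 4225] = {25, 325, 4225, 5, 65, 845}, which has 6 elements.

6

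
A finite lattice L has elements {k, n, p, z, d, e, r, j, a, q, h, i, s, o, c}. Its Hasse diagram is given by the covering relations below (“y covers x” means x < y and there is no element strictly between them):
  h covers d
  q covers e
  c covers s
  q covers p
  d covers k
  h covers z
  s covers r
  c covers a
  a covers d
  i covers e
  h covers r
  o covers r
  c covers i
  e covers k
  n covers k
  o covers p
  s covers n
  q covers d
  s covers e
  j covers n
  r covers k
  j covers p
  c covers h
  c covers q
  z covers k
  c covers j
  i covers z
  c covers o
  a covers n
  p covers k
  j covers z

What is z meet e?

k

Common lower bounds of {z, e}: k.
The greatest among these is k.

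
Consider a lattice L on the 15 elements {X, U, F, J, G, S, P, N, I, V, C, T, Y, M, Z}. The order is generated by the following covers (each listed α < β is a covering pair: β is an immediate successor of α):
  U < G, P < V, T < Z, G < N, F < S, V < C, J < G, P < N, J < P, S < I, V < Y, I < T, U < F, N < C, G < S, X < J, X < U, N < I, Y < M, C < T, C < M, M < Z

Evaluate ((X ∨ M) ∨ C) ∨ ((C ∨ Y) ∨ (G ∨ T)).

Z

X ∨ M = M
M ∨ C = M
C ∨ Y = M
G ∨ T = T
M ∨ T = Z
M ∨ Z = Z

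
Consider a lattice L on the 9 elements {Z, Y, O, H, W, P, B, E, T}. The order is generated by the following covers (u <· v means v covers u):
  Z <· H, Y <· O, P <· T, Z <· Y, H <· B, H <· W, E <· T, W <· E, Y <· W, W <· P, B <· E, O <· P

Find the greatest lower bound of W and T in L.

Common lower bounds of {W, T}: H, W, Y, Z.
The greatest among these is W.

W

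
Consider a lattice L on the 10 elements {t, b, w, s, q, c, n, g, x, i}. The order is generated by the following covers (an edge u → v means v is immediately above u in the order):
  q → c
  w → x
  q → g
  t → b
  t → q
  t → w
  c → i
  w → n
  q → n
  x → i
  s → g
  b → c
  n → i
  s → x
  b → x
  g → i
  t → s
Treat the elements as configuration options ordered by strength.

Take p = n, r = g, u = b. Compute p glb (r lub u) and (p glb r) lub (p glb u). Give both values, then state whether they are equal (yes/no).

r lub u = i, so p glb (r lub u) = n glb i = n.
p glb r = q and p glb u = t, so (p glb r) lub (p glb u) = q lub t = q.
Equal: no.

n; q; no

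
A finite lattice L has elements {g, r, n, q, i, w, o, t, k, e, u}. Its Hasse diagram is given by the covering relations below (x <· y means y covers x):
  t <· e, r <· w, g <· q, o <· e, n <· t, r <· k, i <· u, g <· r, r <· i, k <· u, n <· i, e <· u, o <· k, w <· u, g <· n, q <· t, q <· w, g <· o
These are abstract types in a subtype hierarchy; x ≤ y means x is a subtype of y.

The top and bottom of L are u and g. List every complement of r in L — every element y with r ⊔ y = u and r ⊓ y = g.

e, t

Need y with r ∨ y = u and r ∧ y = g.
Checking each element gives: e, t.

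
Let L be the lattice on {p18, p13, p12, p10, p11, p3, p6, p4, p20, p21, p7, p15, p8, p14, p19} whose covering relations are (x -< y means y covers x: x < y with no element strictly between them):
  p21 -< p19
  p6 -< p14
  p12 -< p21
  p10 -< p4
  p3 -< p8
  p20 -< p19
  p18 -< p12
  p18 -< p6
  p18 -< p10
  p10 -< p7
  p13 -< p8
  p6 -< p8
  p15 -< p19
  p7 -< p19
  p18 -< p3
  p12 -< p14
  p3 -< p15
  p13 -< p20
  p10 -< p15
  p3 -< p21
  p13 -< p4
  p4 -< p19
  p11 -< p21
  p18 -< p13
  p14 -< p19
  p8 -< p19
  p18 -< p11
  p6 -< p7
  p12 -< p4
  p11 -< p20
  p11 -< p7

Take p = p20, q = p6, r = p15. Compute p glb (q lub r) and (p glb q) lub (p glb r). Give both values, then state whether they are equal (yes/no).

q lub r = p19, so p glb (q lub r) = p20 glb p19 = p20.
p glb q = p18 and p glb r = p18, so (p glb q) lub (p glb r) = p18 lub p18 = p18.
Equal: no.

p20; p18; no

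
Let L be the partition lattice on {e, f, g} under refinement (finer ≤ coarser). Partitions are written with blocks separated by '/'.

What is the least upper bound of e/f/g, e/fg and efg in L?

The join of e/f/g, e/fg, efg merges any blocks that overlap across the partitions, giving efg.

efg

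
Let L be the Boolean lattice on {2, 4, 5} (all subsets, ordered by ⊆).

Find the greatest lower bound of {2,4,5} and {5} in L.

{5}

Under ⊆, meet is intersection: {2,4,5} ∩ {5} = {5}.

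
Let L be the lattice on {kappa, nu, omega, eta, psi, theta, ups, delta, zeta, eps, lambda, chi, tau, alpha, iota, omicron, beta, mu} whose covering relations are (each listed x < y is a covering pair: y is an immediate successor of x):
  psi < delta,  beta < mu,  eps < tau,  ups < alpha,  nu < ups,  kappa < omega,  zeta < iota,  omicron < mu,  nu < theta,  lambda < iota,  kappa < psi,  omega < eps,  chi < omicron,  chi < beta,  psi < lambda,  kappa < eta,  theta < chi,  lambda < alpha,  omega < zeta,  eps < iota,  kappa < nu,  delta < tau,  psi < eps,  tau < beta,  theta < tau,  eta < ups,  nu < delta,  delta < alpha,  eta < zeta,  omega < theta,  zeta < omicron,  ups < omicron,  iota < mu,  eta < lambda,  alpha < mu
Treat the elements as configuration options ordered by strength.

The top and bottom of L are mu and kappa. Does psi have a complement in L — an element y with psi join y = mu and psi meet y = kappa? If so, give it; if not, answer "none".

omicron

Need y with psi ∨ y = mu and psi ∧ y = kappa.
Checking each element gives: omicron.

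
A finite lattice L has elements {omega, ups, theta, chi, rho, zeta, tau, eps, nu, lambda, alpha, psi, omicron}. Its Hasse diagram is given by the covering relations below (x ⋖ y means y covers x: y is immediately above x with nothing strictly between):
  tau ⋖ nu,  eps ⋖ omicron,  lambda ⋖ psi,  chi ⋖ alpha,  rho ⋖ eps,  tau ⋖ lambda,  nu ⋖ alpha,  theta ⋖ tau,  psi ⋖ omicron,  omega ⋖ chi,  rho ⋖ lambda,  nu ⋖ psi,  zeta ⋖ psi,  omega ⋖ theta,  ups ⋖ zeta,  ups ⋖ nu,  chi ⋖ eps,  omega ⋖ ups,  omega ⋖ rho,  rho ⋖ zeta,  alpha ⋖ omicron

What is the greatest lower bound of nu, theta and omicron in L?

Common lower bounds of {nu, theta, omicron}: omega, theta.
The greatest among these is theta.

theta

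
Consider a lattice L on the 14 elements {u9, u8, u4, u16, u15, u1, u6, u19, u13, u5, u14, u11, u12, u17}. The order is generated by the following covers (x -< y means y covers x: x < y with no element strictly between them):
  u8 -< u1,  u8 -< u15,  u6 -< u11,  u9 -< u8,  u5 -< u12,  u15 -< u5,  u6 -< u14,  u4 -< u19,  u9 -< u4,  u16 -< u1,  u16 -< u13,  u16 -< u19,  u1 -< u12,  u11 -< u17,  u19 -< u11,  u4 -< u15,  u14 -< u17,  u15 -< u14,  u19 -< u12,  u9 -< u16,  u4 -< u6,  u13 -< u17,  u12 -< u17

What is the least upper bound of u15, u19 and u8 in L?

Common upper bounds of {u15, u19, u8}: u12, u17.
The least among these is u12.

u12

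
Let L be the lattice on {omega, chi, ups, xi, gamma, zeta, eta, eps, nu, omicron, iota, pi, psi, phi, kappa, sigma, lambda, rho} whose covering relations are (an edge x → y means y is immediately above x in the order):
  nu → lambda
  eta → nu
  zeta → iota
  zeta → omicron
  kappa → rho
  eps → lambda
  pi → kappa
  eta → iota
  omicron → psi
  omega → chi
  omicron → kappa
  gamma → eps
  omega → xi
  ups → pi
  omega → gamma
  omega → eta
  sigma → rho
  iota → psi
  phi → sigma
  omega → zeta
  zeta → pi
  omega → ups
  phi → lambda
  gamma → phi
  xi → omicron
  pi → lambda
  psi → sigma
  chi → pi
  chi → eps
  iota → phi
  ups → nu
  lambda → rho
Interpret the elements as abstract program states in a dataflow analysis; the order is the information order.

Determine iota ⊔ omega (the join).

Common upper bounds of {iota, omega}: iota, lambda, phi, psi, rho, sigma.
The least among these is iota.

iota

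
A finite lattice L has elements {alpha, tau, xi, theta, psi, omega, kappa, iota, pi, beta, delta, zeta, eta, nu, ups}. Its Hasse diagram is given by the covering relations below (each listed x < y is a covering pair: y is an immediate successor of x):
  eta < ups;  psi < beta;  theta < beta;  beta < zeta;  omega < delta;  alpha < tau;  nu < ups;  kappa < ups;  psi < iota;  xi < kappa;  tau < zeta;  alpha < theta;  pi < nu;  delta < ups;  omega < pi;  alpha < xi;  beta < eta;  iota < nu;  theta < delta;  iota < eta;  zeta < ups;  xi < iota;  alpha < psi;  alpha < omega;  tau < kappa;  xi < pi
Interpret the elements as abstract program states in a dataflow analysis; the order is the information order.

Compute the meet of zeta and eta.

beta

Common lower bounds of {zeta, eta}: alpha, beta, psi, theta.
The greatest among these is beta.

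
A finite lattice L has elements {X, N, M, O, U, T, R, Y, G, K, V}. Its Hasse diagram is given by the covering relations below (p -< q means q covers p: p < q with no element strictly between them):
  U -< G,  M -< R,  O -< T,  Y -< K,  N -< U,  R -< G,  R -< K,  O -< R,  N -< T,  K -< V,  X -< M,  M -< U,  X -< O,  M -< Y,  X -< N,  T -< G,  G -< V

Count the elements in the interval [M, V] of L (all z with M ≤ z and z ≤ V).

The interval [M, V] = {G, K, M, R, U, V, Y}, which has 7 elements.

7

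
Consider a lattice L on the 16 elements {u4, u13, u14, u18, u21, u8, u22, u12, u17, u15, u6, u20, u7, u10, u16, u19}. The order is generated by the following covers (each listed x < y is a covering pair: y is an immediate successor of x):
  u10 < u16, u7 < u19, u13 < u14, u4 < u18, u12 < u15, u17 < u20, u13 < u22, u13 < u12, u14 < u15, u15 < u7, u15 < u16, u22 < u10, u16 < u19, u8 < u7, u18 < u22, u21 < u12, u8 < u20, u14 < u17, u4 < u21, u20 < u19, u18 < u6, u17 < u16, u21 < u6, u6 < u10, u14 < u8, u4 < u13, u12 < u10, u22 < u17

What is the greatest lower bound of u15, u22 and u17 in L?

u13

Common lower bounds of {u15, u22, u17}: u13, u4.
The greatest among these is u13.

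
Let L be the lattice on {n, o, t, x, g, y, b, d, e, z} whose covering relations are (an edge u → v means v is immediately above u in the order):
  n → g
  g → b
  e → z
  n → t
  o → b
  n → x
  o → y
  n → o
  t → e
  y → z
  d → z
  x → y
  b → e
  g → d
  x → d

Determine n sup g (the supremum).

Common upper bounds of {n, g}: b, d, e, g, z.
The least among these is g.

g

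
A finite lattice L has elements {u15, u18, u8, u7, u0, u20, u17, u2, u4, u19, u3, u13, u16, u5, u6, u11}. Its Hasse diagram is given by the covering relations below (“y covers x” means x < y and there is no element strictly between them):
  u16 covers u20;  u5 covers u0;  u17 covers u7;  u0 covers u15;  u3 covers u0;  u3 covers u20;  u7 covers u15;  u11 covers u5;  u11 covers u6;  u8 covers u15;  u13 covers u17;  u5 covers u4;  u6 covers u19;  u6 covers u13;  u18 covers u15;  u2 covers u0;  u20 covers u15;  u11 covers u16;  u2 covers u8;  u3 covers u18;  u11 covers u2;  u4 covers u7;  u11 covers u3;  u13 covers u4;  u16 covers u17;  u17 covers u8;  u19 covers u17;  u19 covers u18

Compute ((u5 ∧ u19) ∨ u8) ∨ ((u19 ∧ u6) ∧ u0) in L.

u5 ∧ u19 = u7
u7 ∨ u8 = u17
u19 ∧ u6 = u19
u19 ∧ u0 = u15
u17 ∨ u15 = u17

u17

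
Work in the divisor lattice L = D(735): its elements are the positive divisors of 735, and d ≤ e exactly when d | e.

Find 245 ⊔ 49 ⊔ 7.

245

In the divisibility order, the join is the least common multiple: lcm(245, 49, 7) = 245.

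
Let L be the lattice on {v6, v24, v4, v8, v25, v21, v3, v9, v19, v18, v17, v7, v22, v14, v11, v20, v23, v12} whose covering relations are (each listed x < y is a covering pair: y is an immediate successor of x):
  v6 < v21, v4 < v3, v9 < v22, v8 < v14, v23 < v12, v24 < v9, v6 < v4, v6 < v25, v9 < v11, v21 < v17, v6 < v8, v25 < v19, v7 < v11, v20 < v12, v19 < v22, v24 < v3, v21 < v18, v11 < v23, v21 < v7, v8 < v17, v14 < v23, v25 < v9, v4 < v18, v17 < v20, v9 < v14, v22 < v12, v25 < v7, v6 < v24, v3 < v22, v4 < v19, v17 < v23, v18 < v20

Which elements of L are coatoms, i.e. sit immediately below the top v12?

v20, v22, v23

The coatoms are exactly the elements covered by v12: v20, v22, v23.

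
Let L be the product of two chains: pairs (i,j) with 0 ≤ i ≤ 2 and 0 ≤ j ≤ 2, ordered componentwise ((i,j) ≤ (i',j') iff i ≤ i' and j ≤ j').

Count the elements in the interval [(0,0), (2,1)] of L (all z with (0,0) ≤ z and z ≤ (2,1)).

The interval [(0,0), (2,1)] = {(0,0), (0,1), (1,0), (1,1), (2,0), (2,1)}, which has 6 elements.

6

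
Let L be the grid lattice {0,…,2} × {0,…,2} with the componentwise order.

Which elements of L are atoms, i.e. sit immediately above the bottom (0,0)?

(0,1), (1,0)

The atoms are exactly the elements that cover (0,0): (0,1), (1,0).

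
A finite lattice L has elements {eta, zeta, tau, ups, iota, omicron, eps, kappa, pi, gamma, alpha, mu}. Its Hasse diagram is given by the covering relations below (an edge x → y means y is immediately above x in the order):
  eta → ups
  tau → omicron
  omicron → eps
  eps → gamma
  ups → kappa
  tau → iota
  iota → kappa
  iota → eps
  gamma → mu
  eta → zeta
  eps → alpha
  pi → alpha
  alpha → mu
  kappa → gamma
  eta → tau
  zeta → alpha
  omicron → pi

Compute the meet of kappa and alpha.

iota

Common lower bounds of {kappa, alpha}: eta, iota, tau.
The greatest among these is iota.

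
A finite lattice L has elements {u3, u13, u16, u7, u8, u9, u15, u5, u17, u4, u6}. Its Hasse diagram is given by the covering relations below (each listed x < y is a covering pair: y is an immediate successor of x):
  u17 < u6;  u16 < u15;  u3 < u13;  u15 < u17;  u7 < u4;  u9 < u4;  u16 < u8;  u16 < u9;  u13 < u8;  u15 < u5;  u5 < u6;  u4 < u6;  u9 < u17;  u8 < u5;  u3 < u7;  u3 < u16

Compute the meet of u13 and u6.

u13

Common lower bounds of {u13, u6}: u13, u3.
The greatest among these is u13.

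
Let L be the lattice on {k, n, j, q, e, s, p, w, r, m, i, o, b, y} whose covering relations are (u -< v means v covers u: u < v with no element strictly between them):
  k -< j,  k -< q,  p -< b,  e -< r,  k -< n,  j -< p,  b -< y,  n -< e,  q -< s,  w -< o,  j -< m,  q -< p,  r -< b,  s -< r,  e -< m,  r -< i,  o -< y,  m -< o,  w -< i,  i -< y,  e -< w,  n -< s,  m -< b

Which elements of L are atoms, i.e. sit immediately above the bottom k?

The atoms are exactly the elements that cover k: j, n, q.

j, n, q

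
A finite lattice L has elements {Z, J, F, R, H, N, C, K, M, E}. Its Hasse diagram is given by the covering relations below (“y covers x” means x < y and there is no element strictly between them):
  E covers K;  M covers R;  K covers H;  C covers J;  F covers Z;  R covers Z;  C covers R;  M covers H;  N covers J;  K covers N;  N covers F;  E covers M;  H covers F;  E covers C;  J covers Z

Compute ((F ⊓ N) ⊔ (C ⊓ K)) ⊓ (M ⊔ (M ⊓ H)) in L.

F

F ∧ N = F
C ∧ K = J
F ∨ J = N
M ∧ H = H
M ∨ H = M
N ∧ M = F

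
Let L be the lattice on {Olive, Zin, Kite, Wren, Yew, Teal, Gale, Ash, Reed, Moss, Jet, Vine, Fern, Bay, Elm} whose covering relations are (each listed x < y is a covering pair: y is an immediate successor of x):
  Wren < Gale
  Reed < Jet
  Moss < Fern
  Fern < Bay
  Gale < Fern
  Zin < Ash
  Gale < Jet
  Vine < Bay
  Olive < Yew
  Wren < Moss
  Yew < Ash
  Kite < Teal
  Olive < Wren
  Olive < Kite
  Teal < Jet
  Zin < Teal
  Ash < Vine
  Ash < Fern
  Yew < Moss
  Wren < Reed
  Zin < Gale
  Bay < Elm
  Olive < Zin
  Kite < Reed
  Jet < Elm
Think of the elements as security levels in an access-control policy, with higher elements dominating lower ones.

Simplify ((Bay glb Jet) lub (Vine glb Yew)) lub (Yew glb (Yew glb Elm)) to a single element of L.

Bay ∧ Jet = Gale
Vine ∧ Yew = Yew
Gale ∨ Yew = Fern
Yew ∧ Elm = Yew
Yew ∧ Yew = Yew
Fern ∨ Yew = Fern

Fern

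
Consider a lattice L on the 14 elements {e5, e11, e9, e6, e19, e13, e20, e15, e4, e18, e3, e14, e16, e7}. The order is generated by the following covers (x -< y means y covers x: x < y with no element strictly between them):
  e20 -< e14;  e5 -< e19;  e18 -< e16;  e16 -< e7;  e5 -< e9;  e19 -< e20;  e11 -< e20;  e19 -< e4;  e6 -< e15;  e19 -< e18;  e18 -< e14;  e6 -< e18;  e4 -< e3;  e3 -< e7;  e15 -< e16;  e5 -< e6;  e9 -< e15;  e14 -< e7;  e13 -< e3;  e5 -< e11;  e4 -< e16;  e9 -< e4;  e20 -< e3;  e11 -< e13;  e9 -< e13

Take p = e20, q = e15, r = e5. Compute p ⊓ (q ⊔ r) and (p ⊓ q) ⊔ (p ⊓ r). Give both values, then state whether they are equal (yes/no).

q ⊔ r = e15, so p ⊓ (q ⊔ r) = e20 ⊓ e15 = e5.
p ⊓ q = e5 and p ⊓ r = e5, so (p ⊓ q) ⊔ (p ⊓ r) = e5 ⊔ e5 = e5.
Equal: yes.

e5; e5; yes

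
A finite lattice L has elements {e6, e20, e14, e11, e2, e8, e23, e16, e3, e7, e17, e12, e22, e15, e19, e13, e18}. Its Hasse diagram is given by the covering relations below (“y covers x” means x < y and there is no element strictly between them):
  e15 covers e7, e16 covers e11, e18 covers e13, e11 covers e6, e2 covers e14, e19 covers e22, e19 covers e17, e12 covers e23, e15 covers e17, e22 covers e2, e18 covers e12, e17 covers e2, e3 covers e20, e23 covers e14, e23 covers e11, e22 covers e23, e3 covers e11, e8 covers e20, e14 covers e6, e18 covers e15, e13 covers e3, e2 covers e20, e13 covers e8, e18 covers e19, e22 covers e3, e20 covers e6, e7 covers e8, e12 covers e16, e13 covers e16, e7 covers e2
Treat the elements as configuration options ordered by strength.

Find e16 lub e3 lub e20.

e13

Common upper bounds of {e16, e3, e20}: e13, e18.
The least among these is e13.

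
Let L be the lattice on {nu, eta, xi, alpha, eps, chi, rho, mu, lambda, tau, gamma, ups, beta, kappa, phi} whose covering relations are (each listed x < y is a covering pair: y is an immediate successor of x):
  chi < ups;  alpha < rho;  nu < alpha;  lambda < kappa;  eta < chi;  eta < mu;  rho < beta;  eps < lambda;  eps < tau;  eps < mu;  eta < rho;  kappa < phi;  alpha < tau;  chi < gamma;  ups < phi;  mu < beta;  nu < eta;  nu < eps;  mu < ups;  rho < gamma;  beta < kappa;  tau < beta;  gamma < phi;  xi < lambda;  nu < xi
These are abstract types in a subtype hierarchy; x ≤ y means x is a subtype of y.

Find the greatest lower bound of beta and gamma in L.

Common lower bounds of {beta, gamma}: alpha, eta, nu, rho.
The greatest among these is rho.

rho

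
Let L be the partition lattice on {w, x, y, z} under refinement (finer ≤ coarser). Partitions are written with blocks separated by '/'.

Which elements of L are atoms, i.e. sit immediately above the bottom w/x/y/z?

The atoms are exactly the elements that cover w/x/y/z: w/x/yz, w/xy/z, w/xz/y, wx/y/z, wy/x/z, wz/x/y.

w/x/yz, w/xy/z, w/xz/y, wx/y/z, wy/x/z, wz/x/y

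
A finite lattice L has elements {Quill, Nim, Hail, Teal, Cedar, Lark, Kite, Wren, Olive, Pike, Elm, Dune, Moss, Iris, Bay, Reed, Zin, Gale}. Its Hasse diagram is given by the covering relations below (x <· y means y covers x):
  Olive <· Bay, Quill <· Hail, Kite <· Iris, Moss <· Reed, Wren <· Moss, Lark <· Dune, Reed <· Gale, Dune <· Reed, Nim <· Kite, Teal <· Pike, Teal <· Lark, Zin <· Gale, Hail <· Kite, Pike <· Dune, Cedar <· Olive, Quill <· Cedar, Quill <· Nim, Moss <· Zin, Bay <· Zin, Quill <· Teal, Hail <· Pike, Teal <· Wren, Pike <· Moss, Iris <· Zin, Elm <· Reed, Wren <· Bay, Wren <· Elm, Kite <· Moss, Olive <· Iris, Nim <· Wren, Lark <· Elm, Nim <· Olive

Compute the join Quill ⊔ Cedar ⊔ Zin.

Zin

Common upper bounds of {Quill, Cedar, Zin}: Gale, Zin.
The least among these is Zin.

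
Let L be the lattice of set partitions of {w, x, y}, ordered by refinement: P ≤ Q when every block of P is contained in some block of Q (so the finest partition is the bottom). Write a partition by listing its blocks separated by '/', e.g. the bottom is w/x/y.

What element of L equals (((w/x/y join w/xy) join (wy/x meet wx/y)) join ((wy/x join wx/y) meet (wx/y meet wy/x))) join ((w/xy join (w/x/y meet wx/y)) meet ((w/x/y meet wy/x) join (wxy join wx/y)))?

w/xy

w/x/y ∨ w/xy = w/xy
wy/x ∧ wx/y = w/x/y
w/xy ∨ w/x/y = w/xy
wy/x ∨ wx/y = wxy
wx/y ∧ wy/x = w/x/y
wxy ∧ w/x/y = w/x/y
w/xy ∨ w/x/y = w/xy
w/x/y ∧ wx/y = w/x/y
w/xy ∨ w/x/y = w/xy
w/x/y ∧ wy/x = w/x/y
wxy ∨ wx/y = wxy
w/x/y ∨ wxy = wxy
w/xy ∧ wxy = w/xy
w/xy ∨ w/xy = w/xy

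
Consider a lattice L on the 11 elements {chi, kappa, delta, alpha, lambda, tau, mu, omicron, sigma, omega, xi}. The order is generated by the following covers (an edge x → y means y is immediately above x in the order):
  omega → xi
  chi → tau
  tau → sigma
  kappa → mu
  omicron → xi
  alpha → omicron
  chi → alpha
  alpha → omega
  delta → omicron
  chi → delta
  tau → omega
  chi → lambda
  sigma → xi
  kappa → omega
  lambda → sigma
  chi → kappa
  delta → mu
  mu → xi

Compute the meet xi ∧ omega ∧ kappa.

kappa

Common lower bounds of {xi, omega, kappa}: chi, kappa.
The greatest among these is kappa.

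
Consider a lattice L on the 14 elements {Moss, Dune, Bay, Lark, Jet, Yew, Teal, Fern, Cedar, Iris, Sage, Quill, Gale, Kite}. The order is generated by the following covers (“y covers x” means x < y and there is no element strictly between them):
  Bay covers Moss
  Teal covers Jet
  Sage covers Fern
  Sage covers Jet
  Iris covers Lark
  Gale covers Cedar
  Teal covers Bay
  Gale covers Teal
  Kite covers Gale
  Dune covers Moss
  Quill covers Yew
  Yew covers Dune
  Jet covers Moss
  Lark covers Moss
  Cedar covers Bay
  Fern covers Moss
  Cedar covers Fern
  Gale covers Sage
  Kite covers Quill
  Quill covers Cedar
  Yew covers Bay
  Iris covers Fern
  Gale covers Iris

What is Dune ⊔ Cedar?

Common upper bounds of {Dune, Cedar}: Kite, Quill.
The least among these is Quill.

Quill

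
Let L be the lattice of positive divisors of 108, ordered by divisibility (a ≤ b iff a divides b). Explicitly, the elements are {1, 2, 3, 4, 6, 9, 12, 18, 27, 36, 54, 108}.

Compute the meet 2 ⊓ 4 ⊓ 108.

In the divisibility order, the meet is the greatest common divisor: gcd(2, 4, 108) = 2.

2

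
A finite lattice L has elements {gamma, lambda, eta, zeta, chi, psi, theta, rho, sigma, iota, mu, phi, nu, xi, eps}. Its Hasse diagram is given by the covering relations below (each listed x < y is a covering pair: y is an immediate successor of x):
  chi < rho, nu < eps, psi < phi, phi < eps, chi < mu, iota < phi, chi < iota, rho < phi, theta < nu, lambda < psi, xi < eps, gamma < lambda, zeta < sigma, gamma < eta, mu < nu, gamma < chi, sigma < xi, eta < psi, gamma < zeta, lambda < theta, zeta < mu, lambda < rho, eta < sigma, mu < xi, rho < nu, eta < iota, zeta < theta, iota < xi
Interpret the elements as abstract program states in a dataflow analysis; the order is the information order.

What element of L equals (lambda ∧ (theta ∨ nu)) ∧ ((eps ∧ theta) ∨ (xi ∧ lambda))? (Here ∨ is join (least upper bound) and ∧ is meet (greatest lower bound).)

lambda

theta ∨ nu = nu
lambda ∧ nu = lambda
eps ∧ theta = theta
xi ∧ lambda = gamma
theta ∨ gamma = theta
lambda ∧ theta = lambda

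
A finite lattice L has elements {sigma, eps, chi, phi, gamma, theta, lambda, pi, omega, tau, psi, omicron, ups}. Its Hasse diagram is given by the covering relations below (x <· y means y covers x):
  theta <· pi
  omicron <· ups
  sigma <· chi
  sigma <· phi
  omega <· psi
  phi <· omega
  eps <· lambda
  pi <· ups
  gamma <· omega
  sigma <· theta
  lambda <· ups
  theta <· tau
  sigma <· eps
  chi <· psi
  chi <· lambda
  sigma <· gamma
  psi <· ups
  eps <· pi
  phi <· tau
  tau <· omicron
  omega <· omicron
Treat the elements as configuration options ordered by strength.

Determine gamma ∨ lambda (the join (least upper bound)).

ups

Common upper bounds of {gamma, lambda}: ups.
The least among these is ups.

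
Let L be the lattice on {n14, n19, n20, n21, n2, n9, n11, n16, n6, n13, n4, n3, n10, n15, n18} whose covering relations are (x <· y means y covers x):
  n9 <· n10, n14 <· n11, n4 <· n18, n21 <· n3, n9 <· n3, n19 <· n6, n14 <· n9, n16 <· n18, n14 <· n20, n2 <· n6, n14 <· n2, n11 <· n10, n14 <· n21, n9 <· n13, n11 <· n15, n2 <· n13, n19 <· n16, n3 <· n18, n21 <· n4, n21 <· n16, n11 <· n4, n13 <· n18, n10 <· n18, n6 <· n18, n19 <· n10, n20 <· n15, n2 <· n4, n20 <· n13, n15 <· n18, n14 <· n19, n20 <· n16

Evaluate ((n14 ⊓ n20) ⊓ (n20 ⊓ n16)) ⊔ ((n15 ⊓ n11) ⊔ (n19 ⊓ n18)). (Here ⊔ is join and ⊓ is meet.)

n10

n14 ∧ n20 = n14
n20 ∧ n16 = n20
n14 ∧ n20 = n14
n15 ∧ n11 = n11
n19 ∧ n18 = n19
n11 ∨ n19 = n10
n14 ∨ n10 = n10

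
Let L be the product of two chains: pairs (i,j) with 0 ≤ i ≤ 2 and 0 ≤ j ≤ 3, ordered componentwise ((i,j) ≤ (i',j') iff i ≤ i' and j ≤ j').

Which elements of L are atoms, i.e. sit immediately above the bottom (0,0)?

The atoms are exactly the elements that cover (0,0): (0,1), (1,0).

(0,1), (1,0)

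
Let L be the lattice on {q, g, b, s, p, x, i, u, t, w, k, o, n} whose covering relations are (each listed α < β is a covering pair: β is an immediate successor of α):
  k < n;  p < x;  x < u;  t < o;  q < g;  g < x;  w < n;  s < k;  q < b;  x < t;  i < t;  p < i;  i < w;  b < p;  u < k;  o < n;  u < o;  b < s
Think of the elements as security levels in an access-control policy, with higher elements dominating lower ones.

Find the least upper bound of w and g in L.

n

Common upper bounds of {w, g}: n.
The least among these is n.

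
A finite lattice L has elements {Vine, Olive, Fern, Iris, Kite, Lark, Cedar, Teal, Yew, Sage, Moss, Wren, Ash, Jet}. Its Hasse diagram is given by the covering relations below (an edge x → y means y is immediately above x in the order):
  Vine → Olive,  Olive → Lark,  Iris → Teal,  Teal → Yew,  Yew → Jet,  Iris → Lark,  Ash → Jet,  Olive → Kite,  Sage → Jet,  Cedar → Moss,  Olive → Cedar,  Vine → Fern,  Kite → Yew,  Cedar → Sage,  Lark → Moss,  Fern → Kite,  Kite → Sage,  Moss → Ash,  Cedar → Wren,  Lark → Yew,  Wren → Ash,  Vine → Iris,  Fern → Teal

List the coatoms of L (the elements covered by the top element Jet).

The coatoms are exactly the elements covered by Jet: Ash, Sage, Yew.

Ash, Sage, Yew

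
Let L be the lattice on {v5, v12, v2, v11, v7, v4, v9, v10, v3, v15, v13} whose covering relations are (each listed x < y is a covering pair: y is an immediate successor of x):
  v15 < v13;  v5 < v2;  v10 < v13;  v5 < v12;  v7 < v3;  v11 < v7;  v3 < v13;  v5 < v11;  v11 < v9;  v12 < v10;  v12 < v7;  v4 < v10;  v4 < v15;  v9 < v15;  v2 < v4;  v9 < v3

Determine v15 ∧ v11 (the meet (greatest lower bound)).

v11

Common lower bounds of {v15, v11}: v11, v5.
The greatest among these is v11.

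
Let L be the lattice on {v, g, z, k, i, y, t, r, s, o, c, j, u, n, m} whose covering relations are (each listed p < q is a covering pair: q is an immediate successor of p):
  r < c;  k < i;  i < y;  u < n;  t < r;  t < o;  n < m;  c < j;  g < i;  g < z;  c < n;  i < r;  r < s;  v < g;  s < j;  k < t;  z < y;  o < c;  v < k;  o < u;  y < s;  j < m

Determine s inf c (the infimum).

r

Common lower bounds of {s, c}: g, i, k, r, t, v.
The greatest among these is r.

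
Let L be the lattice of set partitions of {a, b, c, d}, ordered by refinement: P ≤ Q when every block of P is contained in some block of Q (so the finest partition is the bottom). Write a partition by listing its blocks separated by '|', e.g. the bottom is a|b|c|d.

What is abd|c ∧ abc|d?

The meet (common refinement) of abd|c and abc|d intersects blocks pairwise, giving ab|c|d.

ab|c|d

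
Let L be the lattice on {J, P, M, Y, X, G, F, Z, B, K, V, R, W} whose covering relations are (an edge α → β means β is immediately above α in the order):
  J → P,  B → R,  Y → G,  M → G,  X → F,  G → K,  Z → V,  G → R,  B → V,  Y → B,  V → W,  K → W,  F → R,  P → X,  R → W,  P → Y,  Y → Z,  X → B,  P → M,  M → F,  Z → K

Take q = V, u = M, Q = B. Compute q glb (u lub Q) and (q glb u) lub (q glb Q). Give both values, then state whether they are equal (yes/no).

u lub Q = R, so q glb (u lub Q) = V glb R = B.
q glb u = P and q glb Q = B, so (q glb u) lub (q glb Q) = P lub B = B.
Equal: yes.

B; B; yes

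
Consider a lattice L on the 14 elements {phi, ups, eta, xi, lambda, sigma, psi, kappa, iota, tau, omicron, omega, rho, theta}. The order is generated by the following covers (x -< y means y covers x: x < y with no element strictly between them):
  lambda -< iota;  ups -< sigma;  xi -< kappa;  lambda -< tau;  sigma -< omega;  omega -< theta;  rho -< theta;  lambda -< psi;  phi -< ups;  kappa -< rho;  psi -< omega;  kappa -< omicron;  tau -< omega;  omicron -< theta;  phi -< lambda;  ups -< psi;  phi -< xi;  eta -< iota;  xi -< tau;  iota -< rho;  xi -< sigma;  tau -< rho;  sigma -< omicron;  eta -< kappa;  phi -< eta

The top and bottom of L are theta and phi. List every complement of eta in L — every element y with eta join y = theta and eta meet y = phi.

Need y with eta ∨ y = theta and eta ∧ y = phi.
Checking each element gives: omega, psi.

omega, psi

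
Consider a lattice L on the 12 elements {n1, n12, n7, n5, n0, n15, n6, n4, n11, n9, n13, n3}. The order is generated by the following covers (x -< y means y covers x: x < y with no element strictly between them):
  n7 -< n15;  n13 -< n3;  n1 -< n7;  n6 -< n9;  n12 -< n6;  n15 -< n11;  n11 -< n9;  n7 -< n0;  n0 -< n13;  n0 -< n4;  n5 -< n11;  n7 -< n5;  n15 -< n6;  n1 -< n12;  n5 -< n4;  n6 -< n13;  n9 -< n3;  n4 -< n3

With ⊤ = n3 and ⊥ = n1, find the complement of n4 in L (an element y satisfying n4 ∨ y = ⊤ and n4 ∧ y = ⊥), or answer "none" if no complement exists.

Need y with n4 ∨ y = n3 and n4 ∧ y = n1.
Checking each element gives: n12.

n12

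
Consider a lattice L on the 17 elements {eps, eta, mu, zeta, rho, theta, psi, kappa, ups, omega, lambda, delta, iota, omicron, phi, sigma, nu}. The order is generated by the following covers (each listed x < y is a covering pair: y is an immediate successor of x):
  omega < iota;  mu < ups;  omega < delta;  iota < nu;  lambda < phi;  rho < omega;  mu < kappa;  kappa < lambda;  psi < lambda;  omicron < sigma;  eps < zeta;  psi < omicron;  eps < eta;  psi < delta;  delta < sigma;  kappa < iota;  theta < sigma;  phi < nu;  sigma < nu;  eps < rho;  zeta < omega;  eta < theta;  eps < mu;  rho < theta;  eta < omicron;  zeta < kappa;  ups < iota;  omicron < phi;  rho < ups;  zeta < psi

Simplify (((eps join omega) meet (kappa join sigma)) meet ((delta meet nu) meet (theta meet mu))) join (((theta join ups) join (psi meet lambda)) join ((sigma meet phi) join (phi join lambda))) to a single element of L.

eps ∨ omega = omega
kappa ∨ sigma = nu
omega ∧ nu = omega
delta ∧ nu = delta
theta ∧ mu = eps
delta ∧ eps = eps
omega ∧ eps = eps
theta ∨ ups = nu
psi ∧ lambda = psi
nu ∨ psi = nu
sigma ∧ phi = omicron
phi ∨ lambda = phi
omicron ∨ phi = phi
nu ∨ phi = nu
eps ∨ nu = nu

nu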